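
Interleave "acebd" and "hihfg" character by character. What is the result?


Interleaving "acebd" and "hihfg":
  Position 0: 'a' from first, 'h' from second => "ah"
  Position 1: 'c' from first, 'i' from second => "ci"
  Position 2: 'e' from first, 'h' from second => "eh"
  Position 3: 'b' from first, 'f' from second => "bf"
  Position 4: 'd' from first, 'g' from second => "dg"
Result: ahciehbfdg

ahciehbfdg


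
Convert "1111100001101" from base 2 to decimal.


Input: "1111100001101" in base 2
Positional expansion:
  Digit '1' (value 1) x 2^12 = 4096
  Digit '1' (value 1) x 2^11 = 2048
  Digit '1' (value 1) x 2^10 = 1024
  Digit '1' (value 1) x 2^9 = 512
  Digit '1' (value 1) x 2^8 = 256
  Digit '0' (value 0) x 2^7 = 0
  Digit '0' (value 0) x 2^6 = 0
  Digit '0' (value 0) x 2^5 = 0
  Digit '0' (value 0) x 2^4 = 0
  Digit '1' (value 1) x 2^3 = 8
  Digit '1' (value 1) x 2^2 = 4
  Digit '0' (value 0) x 2^1 = 0
  Digit '1' (value 1) x 2^0 = 1
Sum = 7949

7949


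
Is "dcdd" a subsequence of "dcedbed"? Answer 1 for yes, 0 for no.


Check if "dcdd" is a subsequence of "dcedbed"
Greedy scan:
  Position 0 ('d'): matches sub[0] = 'd'
  Position 1 ('c'): matches sub[1] = 'c'
  Position 2 ('e'): no match needed
  Position 3 ('d'): matches sub[2] = 'd'
  Position 4 ('b'): no match needed
  Position 5 ('e'): no match needed
  Position 6 ('d'): matches sub[3] = 'd'
All 4 characters matched => is a subsequence

1


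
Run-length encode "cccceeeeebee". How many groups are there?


Input: cccceeeeebee
Scanning for consecutive runs:
  Group 1: 'c' x 4 (positions 0-3)
  Group 2: 'e' x 5 (positions 4-8)
  Group 3: 'b' x 1 (positions 9-9)
  Group 4: 'e' x 2 (positions 10-11)
Total groups: 4

4


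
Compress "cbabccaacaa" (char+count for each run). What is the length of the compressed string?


Input: cbabccaacaa
Runs:
  'c' x 1 => "c1"
  'b' x 1 => "b1"
  'a' x 1 => "a1"
  'b' x 1 => "b1"
  'c' x 2 => "c2"
  'a' x 2 => "a2"
  'c' x 1 => "c1"
  'a' x 2 => "a2"
Compressed: "c1b1a1b1c2a2c1a2"
Compressed length: 16

16


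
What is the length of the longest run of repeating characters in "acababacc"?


Input: "acababacc"
Scanning for longest run:
  Position 1 ('c'): new char, reset run to 1
  Position 2 ('a'): new char, reset run to 1
  Position 3 ('b'): new char, reset run to 1
  Position 4 ('a'): new char, reset run to 1
  Position 5 ('b'): new char, reset run to 1
  Position 6 ('a'): new char, reset run to 1
  Position 7 ('c'): new char, reset run to 1
  Position 8 ('c'): continues run of 'c', length=2
Longest run: 'c' with length 2

2


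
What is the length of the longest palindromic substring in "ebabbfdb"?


Input: "ebabbfdb"
Checking substrings for palindromes:
  [1:4] "bab" (len 3) => palindrome
  [3:5] "bb" (len 2) => palindrome
Longest palindromic substring: "bab" with length 3

3


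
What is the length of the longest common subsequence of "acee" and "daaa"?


LCS of "acee" and "daaa"
DP table:
           d    a    a    a
      0    0    0    0    0
  a   0    0    1    1    1
  c   0    0    1    1    1
  e   0    0    1    1    1
  e   0    0    1    1    1
LCS length = dp[4][4] = 1

1


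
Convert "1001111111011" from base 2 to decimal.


Input: "1001111111011" in base 2
Positional expansion:
  Digit '1' (value 1) x 2^12 = 4096
  Digit '0' (value 0) x 2^11 = 0
  Digit '0' (value 0) x 2^10 = 0
  Digit '1' (value 1) x 2^9 = 512
  Digit '1' (value 1) x 2^8 = 256
  Digit '1' (value 1) x 2^7 = 128
  Digit '1' (value 1) x 2^6 = 64
  Digit '1' (value 1) x 2^5 = 32
  Digit '1' (value 1) x 2^4 = 16
  Digit '1' (value 1) x 2^3 = 8
  Digit '0' (value 0) x 2^2 = 0
  Digit '1' (value 1) x 2^1 = 2
  Digit '1' (value 1) x 2^0 = 1
Sum = 5115

5115


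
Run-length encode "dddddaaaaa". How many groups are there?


Input: dddddaaaaa
Scanning for consecutive runs:
  Group 1: 'd' x 5 (positions 0-4)
  Group 2: 'a' x 5 (positions 5-9)
Total groups: 2

2


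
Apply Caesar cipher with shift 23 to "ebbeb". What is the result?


Caesar cipher: shift "ebbeb" by 23
  'e' (pos 4) + 23 = pos 1 = 'b'
  'b' (pos 1) + 23 = pos 24 = 'y'
  'b' (pos 1) + 23 = pos 24 = 'y'
  'e' (pos 4) + 23 = pos 1 = 'b'
  'b' (pos 1) + 23 = pos 24 = 'y'
Result: byyby

byyby


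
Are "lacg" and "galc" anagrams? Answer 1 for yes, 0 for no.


Strings: "lacg", "galc"
Sorted first:  acgl
Sorted second: acgl
Sorted forms match => anagrams

1


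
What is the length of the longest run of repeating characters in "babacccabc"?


Input: "babacccabc"
Scanning for longest run:
  Position 1 ('a'): new char, reset run to 1
  Position 2 ('b'): new char, reset run to 1
  Position 3 ('a'): new char, reset run to 1
  Position 4 ('c'): new char, reset run to 1
  Position 5 ('c'): continues run of 'c', length=2
  Position 6 ('c'): continues run of 'c', length=3
  Position 7 ('a'): new char, reset run to 1
  Position 8 ('b'): new char, reset run to 1
  Position 9 ('c'): new char, reset run to 1
Longest run: 'c' with length 3

3


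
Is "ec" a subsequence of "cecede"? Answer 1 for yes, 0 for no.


Check if "ec" is a subsequence of "cecede"
Greedy scan:
  Position 0 ('c'): no match needed
  Position 1 ('e'): matches sub[0] = 'e'
  Position 2 ('c'): matches sub[1] = 'c'
  Position 3 ('e'): no match needed
  Position 4 ('d'): no match needed
  Position 5 ('e'): no match needed
All 2 characters matched => is a subsequence

1


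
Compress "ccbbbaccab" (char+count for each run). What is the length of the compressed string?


Input: ccbbbaccab
Runs:
  'c' x 2 => "c2"
  'b' x 3 => "b3"
  'a' x 1 => "a1"
  'c' x 2 => "c2"
  'a' x 1 => "a1"
  'b' x 1 => "b1"
Compressed: "c2b3a1c2a1b1"
Compressed length: 12

12


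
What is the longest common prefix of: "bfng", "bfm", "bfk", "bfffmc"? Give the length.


Words: bfng, bfm, bfk, bfffmc
  Position 0: all 'b' => match
  Position 1: all 'f' => match
  Position 2: ('n', 'm', 'k', 'f') => mismatch, stop
LCP = "bf" (length 2)

2


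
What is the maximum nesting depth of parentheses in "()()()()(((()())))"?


Input: "()()()()(((()())))"
Tracking depth:
  Position 0 '(': depth becomes 1
  Position 1 ')': depth becomes 0
  Position 2 '(': depth becomes 1
  Position 3 ')': depth becomes 0
  Position 4 '(': depth becomes 1
  Position 5 ')': depth becomes 0
  Position 6 '(': depth becomes 1
  Position 7 ')': depth becomes 0
  Position 8 '(': depth becomes 1
  Position 9 '(': depth becomes 2
  Position 10 '(': depth becomes 3
  Position 11 '(': depth becomes 4
  Position 12 ')': depth becomes 3
  Position 13 '(': depth becomes 4
  Position 14 ')': depth becomes 3
  Position 15 ')': depth becomes 2
  Position 16 ')': depth becomes 1
  Position 17 ')': depth becomes 0
Maximum depth reached: 4

4


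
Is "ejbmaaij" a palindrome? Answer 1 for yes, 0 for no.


Input: ejbmaaij
Reversed: jiaambje
  Compare pos 0 ('e') with pos 7 ('j'): MISMATCH
  Compare pos 1 ('j') with pos 6 ('i'): MISMATCH
  Compare pos 2 ('b') with pos 5 ('a'): MISMATCH
  Compare pos 3 ('m') with pos 4 ('a'): MISMATCH
Result: not a palindrome

0


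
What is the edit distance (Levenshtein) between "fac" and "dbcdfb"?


Computing edit distance: "fac" -> "dbcdfb"
DP table:
           d    b    c    d    f    b
      0    1    2    3    4    5    6
  f   1    1    2    3    4    4    5
  a   2    2    2    3    4    5    5
  c   3    3    3    2    3    4    5
Edit distance = dp[3][6] = 5

5


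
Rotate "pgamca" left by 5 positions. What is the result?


Input: "pgamca", rotate left by 5
First 5 characters: "pgamc"
Remaining characters: "a"
Concatenate remaining + first: "a" + "pgamc" = "apgamc"

apgamc


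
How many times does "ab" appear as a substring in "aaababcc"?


Searching for "ab" in "aaababcc"
Scanning each position:
  Position 0: "aa" => no
  Position 1: "aa" => no
  Position 2: "ab" => MATCH
  Position 3: "ba" => no
  Position 4: "ab" => MATCH
  Position 5: "bc" => no
  Position 6: "cc" => no
Total occurrences: 2

2


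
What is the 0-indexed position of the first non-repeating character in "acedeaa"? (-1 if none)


Input: acedeaa
Character frequencies:
  'a': 3
  'c': 1
  'd': 1
  'e': 2
Scanning left to right for freq == 1:
  Position 0 ('a'): freq=3, skip
  Position 1 ('c'): unique! => answer = 1

1


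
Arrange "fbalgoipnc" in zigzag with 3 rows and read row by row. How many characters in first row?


Zigzag "fbalgoipnc" into 3 rows:
Placing characters:
  'f' => row 0
  'b' => row 1
  'a' => row 2
  'l' => row 1
  'g' => row 0
  'o' => row 1
  'i' => row 2
  'p' => row 1
  'n' => row 0
  'c' => row 1
Rows:
  Row 0: "fgn"
  Row 1: "blopc"
  Row 2: "ai"
First row length: 3

3


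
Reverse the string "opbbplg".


Input: opbbplg
Reading characters right to left:
  Position 6: 'g'
  Position 5: 'l'
  Position 4: 'p'
  Position 3: 'b'
  Position 2: 'b'
  Position 1: 'p'
  Position 0: 'o'
Reversed: glpbbpo

glpbbpo


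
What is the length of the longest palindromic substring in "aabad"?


Input: "aabad"
Checking substrings for palindromes:
  [1:4] "aba" (len 3) => palindrome
  [0:2] "aa" (len 2) => palindrome
Longest palindromic substring: "aba" with length 3

3


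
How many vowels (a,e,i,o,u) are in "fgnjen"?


Input: fgnjen
Checking each character:
  'f' at position 0: consonant
  'g' at position 1: consonant
  'n' at position 2: consonant
  'j' at position 3: consonant
  'e' at position 4: vowel (running total: 1)
  'n' at position 5: consonant
Total vowels: 1

1


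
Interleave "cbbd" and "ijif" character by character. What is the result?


Interleaving "cbbd" and "ijif":
  Position 0: 'c' from first, 'i' from second => "ci"
  Position 1: 'b' from first, 'j' from second => "bj"
  Position 2: 'b' from first, 'i' from second => "bi"
  Position 3: 'd' from first, 'f' from second => "df"
Result: cibjbidf

cibjbidf


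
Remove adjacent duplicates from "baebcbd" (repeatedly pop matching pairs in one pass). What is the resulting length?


Input: baebcbd
Stack-based adjacent duplicate removal:
  Read 'b': push. Stack: b
  Read 'a': push. Stack: ba
  Read 'e': push. Stack: bae
  Read 'b': push. Stack: baeb
  Read 'c': push. Stack: baebc
  Read 'b': push. Stack: baebcb
  Read 'd': push. Stack: baebcbd
Final stack: "baebcbd" (length 7)

7


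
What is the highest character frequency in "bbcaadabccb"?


Input: bbcaadabccb
Character counts:
  'a': 3
  'b': 4
  'c': 3
  'd': 1
Maximum frequency: 4

4


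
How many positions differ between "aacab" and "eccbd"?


Comparing "aacab" and "eccbd" position by position:
  Position 0: 'a' vs 'e' => DIFFER
  Position 1: 'a' vs 'c' => DIFFER
  Position 2: 'c' vs 'c' => same
  Position 3: 'a' vs 'b' => DIFFER
  Position 4: 'b' vs 'd' => DIFFER
Positions that differ: 4

4


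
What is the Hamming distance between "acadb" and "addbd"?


Comparing "acadb" and "addbd" position by position:
  Position 0: 'a' vs 'a' => same
  Position 1: 'c' vs 'd' => differ
  Position 2: 'a' vs 'd' => differ
  Position 3: 'd' vs 'b' => differ
  Position 4: 'b' vs 'd' => differ
Total differences (Hamming distance): 4

4


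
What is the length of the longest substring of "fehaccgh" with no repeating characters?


Input: "fehaccgh"
Sliding window (track last position of each char):
  Position 0 ('f'): window [0,0] length 1 -- new best
  Position 1 ('e'): window [0,1] length 2 -- new best
  Position 2 ('h'): window [0,2] length 3 -- new best
  Position 3 ('a'): window [0,3] length 4 -- new best
  Position 4 ('c'): window [0,4] length 5 -- new best
  Position 5 ('c'): repeat (last at 4), move window start to 5
  Position 5 ('c'): window [5,5] length 1
  Position 6 ('g'): window [5,6] length 2
  Position 7 ('h'): window [5,7] length 3
Longest substring with no repeats: "fehac" with length 5

5


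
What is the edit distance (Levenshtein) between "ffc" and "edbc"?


Computing edit distance: "ffc" -> "edbc"
DP table:
           e    d    b    c
      0    1    2    3    4
  f   1    1    2    3    4
  f   2    2    2    3    4
  c   3    3    3    3    3
Edit distance = dp[3][4] = 3

3


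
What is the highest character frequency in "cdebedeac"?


Input: cdebedeac
Character counts:
  'a': 1
  'b': 1
  'c': 2
  'd': 2
  'e': 3
Maximum frequency: 3

3


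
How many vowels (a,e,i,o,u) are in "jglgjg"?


Input: jglgjg
Checking each character:
  'j' at position 0: consonant
  'g' at position 1: consonant
  'l' at position 2: consonant
  'g' at position 3: consonant
  'j' at position 4: consonant
  'g' at position 5: consonant
Total vowels: 0

0


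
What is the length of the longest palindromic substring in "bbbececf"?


Input: "bbbececf"
Checking substrings for palindromes:
  [0:3] "bbb" (len 3) => palindrome
  [3:6] "ece" (len 3) => palindrome
  [4:7] "cec" (len 3) => palindrome
  [0:2] "bb" (len 2) => palindrome
  [1:3] "bb" (len 2) => palindrome
Longest palindromic substring: "bbb" with length 3

3


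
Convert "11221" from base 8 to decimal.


Input: "11221" in base 8
Positional expansion:
  Digit '1' (value 1) x 8^4 = 4096
  Digit '1' (value 1) x 8^3 = 512
  Digit '2' (value 2) x 8^2 = 128
  Digit '2' (value 2) x 8^1 = 16
  Digit '1' (value 1) x 8^0 = 1
Sum = 4753

4753


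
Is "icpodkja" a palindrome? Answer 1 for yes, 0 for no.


Input: icpodkja
Reversed: ajkdopci
  Compare pos 0 ('i') with pos 7 ('a'): MISMATCH
  Compare pos 1 ('c') with pos 6 ('j'): MISMATCH
  Compare pos 2 ('p') with pos 5 ('k'): MISMATCH
  Compare pos 3 ('o') with pos 4 ('d'): MISMATCH
Result: not a palindrome

0


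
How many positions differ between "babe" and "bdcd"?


Comparing "babe" and "bdcd" position by position:
  Position 0: 'b' vs 'b' => same
  Position 1: 'a' vs 'd' => DIFFER
  Position 2: 'b' vs 'c' => DIFFER
  Position 3: 'e' vs 'd' => DIFFER
Positions that differ: 3

3


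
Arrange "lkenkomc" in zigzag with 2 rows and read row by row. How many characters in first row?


Zigzag "lkenkomc" into 2 rows:
Placing characters:
  'l' => row 0
  'k' => row 1
  'e' => row 0
  'n' => row 1
  'k' => row 0
  'o' => row 1
  'm' => row 0
  'c' => row 1
Rows:
  Row 0: "lekm"
  Row 1: "knoc"
First row length: 4

4


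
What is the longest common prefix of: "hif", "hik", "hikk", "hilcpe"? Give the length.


Words: hif, hik, hikk, hilcpe
  Position 0: all 'h' => match
  Position 1: all 'i' => match
  Position 2: ('f', 'k', 'k', 'l') => mismatch, stop
LCP = "hi" (length 2)

2


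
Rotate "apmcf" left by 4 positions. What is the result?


Input: "apmcf", rotate left by 4
First 4 characters: "apmc"
Remaining characters: "f"
Concatenate remaining + first: "f" + "apmc" = "fapmc"

fapmc


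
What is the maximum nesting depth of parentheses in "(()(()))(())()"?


Input: "(()(()))(())()"
Tracking depth:
  Position 0 '(': depth becomes 1
  Position 1 '(': depth becomes 2
  Position 2 ')': depth becomes 1
  Position 3 '(': depth becomes 2
  Position 4 '(': depth becomes 3
  Position 5 ')': depth becomes 2
  Position 6 ')': depth becomes 1
  Position 7 ')': depth becomes 0
  Position 8 '(': depth becomes 1
  Position 9 '(': depth becomes 2
  Position 10 ')': depth becomes 1
  Position 11 ')': depth becomes 0
  Position 12 '(': depth becomes 1
  Position 13 ')': depth becomes 0
Maximum depth reached: 3

3


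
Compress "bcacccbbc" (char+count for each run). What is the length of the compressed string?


Input: bcacccbbc
Runs:
  'b' x 1 => "b1"
  'c' x 1 => "c1"
  'a' x 1 => "a1"
  'c' x 3 => "c3"
  'b' x 2 => "b2"
  'c' x 1 => "c1"
Compressed: "b1c1a1c3b2c1"
Compressed length: 12

12


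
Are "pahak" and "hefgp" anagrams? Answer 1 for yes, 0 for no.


Strings: "pahak", "hefgp"
Sorted first:  aahkp
Sorted second: efghp
Differ at position 0: 'a' vs 'e' => not anagrams

0


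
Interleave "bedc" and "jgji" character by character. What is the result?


Interleaving "bedc" and "jgji":
  Position 0: 'b' from first, 'j' from second => "bj"
  Position 1: 'e' from first, 'g' from second => "eg"
  Position 2: 'd' from first, 'j' from second => "dj"
  Position 3: 'c' from first, 'i' from second => "ci"
Result: bjegdjci

bjegdjci


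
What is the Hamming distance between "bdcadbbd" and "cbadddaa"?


Comparing "bdcadbbd" and "cbadddaa" position by position:
  Position 0: 'b' vs 'c' => differ
  Position 1: 'd' vs 'b' => differ
  Position 2: 'c' vs 'a' => differ
  Position 3: 'a' vs 'd' => differ
  Position 4: 'd' vs 'd' => same
  Position 5: 'b' vs 'd' => differ
  Position 6: 'b' vs 'a' => differ
  Position 7: 'd' vs 'a' => differ
Total differences (Hamming distance): 7

7


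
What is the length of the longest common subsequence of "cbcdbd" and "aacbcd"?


LCS of "cbcdbd" and "aacbcd"
DP table:
           a    a    c    b    c    d
      0    0    0    0    0    0    0
  c   0    0    0    1    1    1    1
  b   0    0    0    1    2    2    2
  c   0    0    0    1    2    3    3
  d   0    0    0    1    2    3    4
  b   0    0    0    1    2    3    4
  d   0    0    0    1    2    3    4
LCS length = dp[6][6] = 4

4


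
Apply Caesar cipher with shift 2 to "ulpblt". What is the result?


Caesar cipher: shift "ulpblt" by 2
  'u' (pos 20) + 2 = pos 22 = 'w'
  'l' (pos 11) + 2 = pos 13 = 'n'
  'p' (pos 15) + 2 = pos 17 = 'r'
  'b' (pos 1) + 2 = pos 3 = 'd'
  'l' (pos 11) + 2 = pos 13 = 'n'
  't' (pos 19) + 2 = pos 21 = 'v'
Result: wnrdnv

wnrdnv


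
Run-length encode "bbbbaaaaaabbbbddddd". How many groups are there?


Input: bbbbaaaaaabbbbddddd
Scanning for consecutive runs:
  Group 1: 'b' x 4 (positions 0-3)
  Group 2: 'a' x 6 (positions 4-9)
  Group 3: 'b' x 4 (positions 10-13)
  Group 4: 'd' x 5 (positions 14-18)
Total groups: 4

4


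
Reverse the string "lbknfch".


Input: lbknfch
Reading characters right to left:
  Position 6: 'h'
  Position 5: 'c'
  Position 4: 'f'
  Position 3: 'n'
  Position 2: 'k'
  Position 1: 'b'
  Position 0: 'l'
Reversed: hcfnkbl

hcfnkbl


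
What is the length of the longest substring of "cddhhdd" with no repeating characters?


Input: "cddhhdd"
Sliding window (track last position of each char):
  Position 0 ('c'): window [0,0] length 1 -- new best
  Position 1 ('d'): window [0,1] length 2 -- new best
  Position 2 ('d'): repeat (last at 1), move window start to 2
  Position 2 ('d'): window [2,2] length 1
  Position 3 ('h'): window [2,3] length 2
  Position 4 ('h'): repeat (last at 3), move window start to 4
  Position 4 ('h'): window [4,4] length 1
  Position 5 ('d'): window [4,5] length 2
  Position 6 ('d'): repeat (last at 5), move window start to 6
  Position 6 ('d'): window [6,6] length 1
Longest substring with no repeats: "cd" with length 2

2


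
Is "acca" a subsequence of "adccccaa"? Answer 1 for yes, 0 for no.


Check if "acca" is a subsequence of "adccccaa"
Greedy scan:
  Position 0 ('a'): matches sub[0] = 'a'
  Position 1 ('d'): no match needed
  Position 2 ('c'): matches sub[1] = 'c'
  Position 3 ('c'): matches sub[2] = 'c'
  Position 4 ('c'): no match needed
  Position 5 ('c'): no match needed
  Position 6 ('a'): matches sub[3] = 'a'
  Position 7 ('a'): no match needed
All 4 characters matched => is a subsequence

1


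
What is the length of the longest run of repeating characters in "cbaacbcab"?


Input: "cbaacbcab"
Scanning for longest run:
  Position 1 ('b'): new char, reset run to 1
  Position 2 ('a'): new char, reset run to 1
  Position 3 ('a'): continues run of 'a', length=2
  Position 4 ('c'): new char, reset run to 1
  Position 5 ('b'): new char, reset run to 1
  Position 6 ('c'): new char, reset run to 1
  Position 7 ('a'): new char, reset run to 1
  Position 8 ('b'): new char, reset run to 1
Longest run: 'a' with length 2

2


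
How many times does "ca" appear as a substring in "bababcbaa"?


Searching for "ca" in "bababcbaa"
Scanning each position:
  Position 0: "ba" => no
  Position 1: "ab" => no
  Position 2: "ba" => no
  Position 3: "ab" => no
  Position 4: "bc" => no
  Position 5: "cb" => no
  Position 6: "ba" => no
  Position 7: "aa" => no
Total occurrences: 0

0


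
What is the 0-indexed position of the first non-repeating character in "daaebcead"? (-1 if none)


Input: daaebcead
Character frequencies:
  'a': 3
  'b': 1
  'c': 1
  'd': 2
  'e': 2
Scanning left to right for freq == 1:
  Position 0 ('d'): freq=2, skip
  Position 1 ('a'): freq=3, skip
  Position 2 ('a'): freq=3, skip
  Position 3 ('e'): freq=2, skip
  Position 4 ('b'): unique! => answer = 4

4


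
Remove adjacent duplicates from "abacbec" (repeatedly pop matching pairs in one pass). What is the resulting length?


Input: abacbec
Stack-based adjacent duplicate removal:
  Read 'a': push. Stack: a
  Read 'b': push. Stack: ab
  Read 'a': push. Stack: aba
  Read 'c': push. Stack: abac
  Read 'b': push. Stack: abacb
  Read 'e': push. Stack: abacbe
  Read 'c': push. Stack: abacbec
Final stack: "abacbec" (length 7)

7


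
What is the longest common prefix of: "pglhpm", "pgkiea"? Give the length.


Words: pglhpm, pgkiea
  Position 0: all 'p' => match
  Position 1: all 'g' => match
  Position 2: ('l', 'k') => mismatch, stop
LCP = "pg" (length 2)

2


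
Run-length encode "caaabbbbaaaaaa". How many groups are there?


Input: caaabbbbaaaaaa
Scanning for consecutive runs:
  Group 1: 'c' x 1 (positions 0-0)
  Group 2: 'a' x 3 (positions 1-3)
  Group 3: 'b' x 4 (positions 4-7)
  Group 4: 'a' x 6 (positions 8-13)
Total groups: 4

4


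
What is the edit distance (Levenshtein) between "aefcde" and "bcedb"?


Computing edit distance: "aefcde" -> "bcedb"
DP table:
           b    c    e    d    b
      0    1    2    3    4    5
  a   1    1    2    3    4    5
  e   2    2    2    2    3    4
  f   3    3    3    3    3    4
  c   4    4    3    4    4    4
  d   5    5    4    4    4    5
  e   6    6    5    4    5    5
Edit distance = dp[6][5] = 5

5


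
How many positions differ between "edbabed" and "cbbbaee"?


Comparing "edbabed" and "cbbbaee" position by position:
  Position 0: 'e' vs 'c' => DIFFER
  Position 1: 'd' vs 'b' => DIFFER
  Position 2: 'b' vs 'b' => same
  Position 3: 'a' vs 'b' => DIFFER
  Position 4: 'b' vs 'a' => DIFFER
  Position 5: 'e' vs 'e' => same
  Position 6: 'd' vs 'e' => DIFFER
Positions that differ: 5

5


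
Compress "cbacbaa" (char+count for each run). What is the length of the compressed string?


Input: cbacbaa
Runs:
  'c' x 1 => "c1"
  'b' x 1 => "b1"
  'a' x 1 => "a1"
  'c' x 1 => "c1"
  'b' x 1 => "b1"
  'a' x 2 => "a2"
Compressed: "c1b1a1c1b1a2"
Compressed length: 12

12


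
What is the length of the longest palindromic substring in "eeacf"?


Input: "eeacf"
Checking substrings for palindromes:
  [0:2] "ee" (len 2) => palindrome
Longest palindromic substring: "ee" with length 2

2


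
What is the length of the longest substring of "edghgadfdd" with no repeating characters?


Input: "edghgadfdd"
Sliding window (track last position of each char):
  Position 0 ('e'): window [0,0] length 1 -- new best
  Position 1 ('d'): window [0,1] length 2 -- new best
  Position 2 ('g'): window [0,2] length 3 -- new best
  Position 3 ('h'): window [0,3] length 4 -- new best
  Position 4 ('g'): repeat (last at 2), move window start to 3
  Position 4 ('g'): window [3,4] length 2
  Position 5 ('a'): window [3,5] length 3
  Position 6 ('d'): window [3,6] length 4
  Position 7 ('f'): window [3,7] length 5 -- new best
  Position 8 ('d'): repeat (last at 6), move window start to 7
  Position 8 ('d'): window [7,8] length 2
  Position 9 ('d'): repeat (last at 8), move window start to 9
  Position 9 ('d'): window [9,9] length 1
Longest substring with no repeats: "hgadf" with length 5

5


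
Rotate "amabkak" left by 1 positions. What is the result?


Input: "amabkak", rotate left by 1
First 1 characters: "a"
Remaining characters: "mabkak"
Concatenate remaining + first: "mabkak" + "a" = "mabkaka"

mabkaka


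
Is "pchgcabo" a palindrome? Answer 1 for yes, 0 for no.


Input: pchgcabo
Reversed: obacghcp
  Compare pos 0 ('p') with pos 7 ('o'): MISMATCH
  Compare pos 1 ('c') with pos 6 ('b'): MISMATCH
  Compare pos 2 ('h') with pos 5 ('a'): MISMATCH
  Compare pos 3 ('g') with pos 4 ('c'): MISMATCH
Result: not a palindrome

0


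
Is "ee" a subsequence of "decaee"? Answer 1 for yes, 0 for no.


Check if "ee" is a subsequence of "decaee"
Greedy scan:
  Position 0 ('d'): no match needed
  Position 1 ('e'): matches sub[0] = 'e'
  Position 2 ('c'): no match needed
  Position 3 ('a'): no match needed
  Position 4 ('e'): matches sub[1] = 'e'
  Position 5 ('e'): no match needed
All 2 characters matched => is a subsequence

1


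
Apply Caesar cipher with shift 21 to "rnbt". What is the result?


Caesar cipher: shift "rnbt" by 21
  'r' (pos 17) + 21 = pos 12 = 'm'
  'n' (pos 13) + 21 = pos 8 = 'i'
  'b' (pos 1) + 21 = pos 22 = 'w'
  't' (pos 19) + 21 = pos 14 = 'o'
Result: miwo

miwo


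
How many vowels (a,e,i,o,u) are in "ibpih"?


Input: ibpih
Checking each character:
  'i' at position 0: vowel (running total: 1)
  'b' at position 1: consonant
  'p' at position 2: consonant
  'i' at position 3: vowel (running total: 2)
  'h' at position 4: consonant
Total vowels: 2

2


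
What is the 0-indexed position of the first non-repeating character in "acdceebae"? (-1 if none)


Input: acdceebae
Character frequencies:
  'a': 2
  'b': 1
  'c': 2
  'd': 1
  'e': 3
Scanning left to right for freq == 1:
  Position 0 ('a'): freq=2, skip
  Position 1 ('c'): freq=2, skip
  Position 2 ('d'): unique! => answer = 2

2


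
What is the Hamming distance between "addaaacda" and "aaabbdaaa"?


Comparing "addaaacda" and "aaabbdaaa" position by position:
  Position 0: 'a' vs 'a' => same
  Position 1: 'd' vs 'a' => differ
  Position 2: 'd' vs 'a' => differ
  Position 3: 'a' vs 'b' => differ
  Position 4: 'a' vs 'b' => differ
  Position 5: 'a' vs 'd' => differ
  Position 6: 'c' vs 'a' => differ
  Position 7: 'd' vs 'a' => differ
  Position 8: 'a' vs 'a' => same
Total differences (Hamming distance): 7

7


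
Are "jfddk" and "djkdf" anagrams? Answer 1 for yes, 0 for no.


Strings: "jfddk", "djkdf"
Sorted first:  ddfjk
Sorted second: ddfjk
Sorted forms match => anagrams

1


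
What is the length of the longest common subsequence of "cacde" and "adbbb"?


LCS of "cacde" and "adbbb"
DP table:
           a    d    b    b    b
      0    0    0    0    0    0
  c   0    0    0    0    0    0
  a   0    1    1    1    1    1
  c   0    1    1    1    1    1
  d   0    1    2    2    2    2
  e   0    1    2    2    2    2
LCS length = dp[5][5] = 2

2


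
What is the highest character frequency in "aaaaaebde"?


Input: aaaaaebde
Character counts:
  'a': 5
  'b': 1
  'd': 1
  'e': 2
Maximum frequency: 5

5


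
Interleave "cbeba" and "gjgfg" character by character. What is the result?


Interleaving "cbeba" and "gjgfg":
  Position 0: 'c' from first, 'g' from second => "cg"
  Position 1: 'b' from first, 'j' from second => "bj"
  Position 2: 'e' from first, 'g' from second => "eg"
  Position 3: 'b' from first, 'f' from second => "bf"
  Position 4: 'a' from first, 'g' from second => "ag"
Result: cgbjegbfag

cgbjegbfag


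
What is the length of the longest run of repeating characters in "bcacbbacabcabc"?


Input: "bcacbbacabcabc"
Scanning for longest run:
  Position 1 ('c'): new char, reset run to 1
  Position 2 ('a'): new char, reset run to 1
  Position 3 ('c'): new char, reset run to 1
  Position 4 ('b'): new char, reset run to 1
  Position 5 ('b'): continues run of 'b', length=2
  Position 6 ('a'): new char, reset run to 1
  Position 7 ('c'): new char, reset run to 1
  Position 8 ('a'): new char, reset run to 1
  Position 9 ('b'): new char, reset run to 1
  Position 10 ('c'): new char, reset run to 1
  Position 11 ('a'): new char, reset run to 1
  Position 12 ('b'): new char, reset run to 1
  Position 13 ('c'): new char, reset run to 1
Longest run: 'b' with length 2

2


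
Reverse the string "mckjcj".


Input: mckjcj
Reading characters right to left:
  Position 5: 'j'
  Position 4: 'c'
  Position 3: 'j'
  Position 2: 'k'
  Position 1: 'c'
  Position 0: 'm'
Reversed: jcjkcm

jcjkcm


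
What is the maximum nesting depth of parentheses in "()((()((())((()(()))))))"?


Input: "()((()((())((()(()))))))"
Tracking depth:
  Position 0 '(': depth becomes 1
  Position 1 ')': depth becomes 0
  Position 2 '(': depth becomes 1
  Position 3 '(': depth becomes 2
  Position 4 '(': depth becomes 3
  Position 5 ')': depth becomes 2
  Position 6 '(': depth becomes 3
  Position 7 '(': depth becomes 4
  Position 8 '(': depth becomes 5
  Position 9 ')': depth becomes 4
  Position 10 ')': depth becomes 3
  Position 11 '(': depth becomes 4
  Position 12 '(': depth becomes 5
  Position 13 '(': depth becomes 6
  Position 14 ')': depth becomes 5
  Position 15 '(': depth becomes 6
  Position 16 '(': depth becomes 7
  Position 17 ')': depth becomes 6
  Position 18 ')': depth becomes 5
  Position 19 ')': depth becomes 4
  Position 20 ')': depth becomes 3
  Position 21 ')': depth becomes 2
  Position 22 ')': depth becomes 1
  Position 23 ')': depth becomes 0
Maximum depth reached: 7

7


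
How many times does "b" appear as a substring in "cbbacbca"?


Searching for "b" in "cbbacbca"
Scanning each position:
  Position 0: "c" => no
  Position 1: "b" => MATCH
  Position 2: "b" => MATCH
  Position 3: "a" => no
  Position 4: "c" => no
  Position 5: "b" => MATCH
  Position 6: "c" => no
  Position 7: "a" => no
Total occurrences: 3

3


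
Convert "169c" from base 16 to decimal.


Input: "169c" in base 16
Positional expansion:
  Digit '1' (value 1) x 16^3 = 4096
  Digit '6' (value 6) x 16^2 = 1536
  Digit '9' (value 9) x 16^1 = 144
  Digit 'c' (value 12) x 16^0 = 12
Sum = 5788

5788


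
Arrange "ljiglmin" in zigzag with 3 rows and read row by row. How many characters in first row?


Zigzag "ljiglmin" into 3 rows:
Placing characters:
  'l' => row 0
  'j' => row 1
  'i' => row 2
  'g' => row 1
  'l' => row 0
  'm' => row 1
  'i' => row 2
  'n' => row 1
Rows:
  Row 0: "ll"
  Row 1: "jgmn"
  Row 2: "ii"
First row length: 2

2


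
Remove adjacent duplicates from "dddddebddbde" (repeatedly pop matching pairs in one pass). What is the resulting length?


Input: dddddebddbde
Stack-based adjacent duplicate removal:
  Read 'd': push. Stack: d
  Read 'd': matches stack top 'd' => pop. Stack: (empty)
  Read 'd': push. Stack: d
  Read 'd': matches stack top 'd' => pop. Stack: (empty)
  Read 'd': push. Stack: d
  Read 'e': push. Stack: de
  Read 'b': push. Stack: deb
  Read 'd': push. Stack: debd
  Read 'd': matches stack top 'd' => pop. Stack: deb
  Read 'b': matches stack top 'b' => pop. Stack: de
  Read 'd': push. Stack: ded
  Read 'e': push. Stack: dede
Final stack: "dede" (length 4)

4


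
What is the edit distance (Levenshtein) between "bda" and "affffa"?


Computing edit distance: "bda" -> "affffa"
DP table:
           a    f    f    f    f    a
      0    1    2    3    4    5    6
  b   1    1    2    3    4    5    6
  d   2    2    2    3    4    5    6
  a   3    2    3    3    4    5    5
Edit distance = dp[3][6] = 5

5


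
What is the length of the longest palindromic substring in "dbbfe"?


Input: "dbbfe"
Checking substrings for palindromes:
  [1:3] "bb" (len 2) => palindrome
Longest palindromic substring: "bb" with length 2

2


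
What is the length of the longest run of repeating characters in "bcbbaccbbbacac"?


Input: "bcbbaccbbbacac"
Scanning for longest run:
  Position 1 ('c'): new char, reset run to 1
  Position 2 ('b'): new char, reset run to 1
  Position 3 ('b'): continues run of 'b', length=2
  Position 4 ('a'): new char, reset run to 1
  Position 5 ('c'): new char, reset run to 1
  Position 6 ('c'): continues run of 'c', length=2
  Position 7 ('b'): new char, reset run to 1
  Position 8 ('b'): continues run of 'b', length=2
  Position 9 ('b'): continues run of 'b', length=3
  Position 10 ('a'): new char, reset run to 1
  Position 11 ('c'): new char, reset run to 1
  Position 12 ('a'): new char, reset run to 1
  Position 13 ('c'): new char, reset run to 1
Longest run: 'b' with length 3

3


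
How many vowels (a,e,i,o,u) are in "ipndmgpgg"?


Input: ipndmgpgg
Checking each character:
  'i' at position 0: vowel (running total: 1)
  'p' at position 1: consonant
  'n' at position 2: consonant
  'd' at position 3: consonant
  'm' at position 4: consonant
  'g' at position 5: consonant
  'p' at position 6: consonant
  'g' at position 7: consonant
  'g' at position 8: consonant
Total vowels: 1

1


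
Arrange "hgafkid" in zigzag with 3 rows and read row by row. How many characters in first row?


Zigzag "hgafkid" into 3 rows:
Placing characters:
  'h' => row 0
  'g' => row 1
  'a' => row 2
  'f' => row 1
  'k' => row 0
  'i' => row 1
  'd' => row 2
Rows:
  Row 0: "hk"
  Row 1: "gfi"
  Row 2: "ad"
First row length: 2

2


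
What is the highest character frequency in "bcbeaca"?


Input: bcbeaca
Character counts:
  'a': 2
  'b': 2
  'c': 2
  'e': 1
Maximum frequency: 2

2


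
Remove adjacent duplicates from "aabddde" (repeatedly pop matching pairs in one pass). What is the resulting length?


Input: aabddde
Stack-based adjacent duplicate removal:
  Read 'a': push. Stack: a
  Read 'a': matches stack top 'a' => pop. Stack: (empty)
  Read 'b': push. Stack: b
  Read 'd': push. Stack: bd
  Read 'd': matches stack top 'd' => pop. Stack: b
  Read 'd': push. Stack: bd
  Read 'e': push. Stack: bde
Final stack: "bde" (length 3)

3


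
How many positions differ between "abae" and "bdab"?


Comparing "abae" and "bdab" position by position:
  Position 0: 'a' vs 'b' => DIFFER
  Position 1: 'b' vs 'd' => DIFFER
  Position 2: 'a' vs 'a' => same
  Position 3: 'e' vs 'b' => DIFFER
Positions that differ: 3

3


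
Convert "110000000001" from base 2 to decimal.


Input: "110000000001" in base 2
Positional expansion:
  Digit '1' (value 1) x 2^11 = 2048
  Digit '1' (value 1) x 2^10 = 1024
  Digit '0' (value 0) x 2^9 = 0
  Digit '0' (value 0) x 2^8 = 0
  Digit '0' (value 0) x 2^7 = 0
  Digit '0' (value 0) x 2^6 = 0
  Digit '0' (value 0) x 2^5 = 0
  Digit '0' (value 0) x 2^4 = 0
  Digit '0' (value 0) x 2^3 = 0
  Digit '0' (value 0) x 2^2 = 0
  Digit '0' (value 0) x 2^1 = 0
  Digit '1' (value 1) x 2^0 = 1
Sum = 3073

3073


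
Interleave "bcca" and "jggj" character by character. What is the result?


Interleaving "bcca" and "jggj":
  Position 0: 'b' from first, 'j' from second => "bj"
  Position 1: 'c' from first, 'g' from second => "cg"
  Position 2: 'c' from first, 'g' from second => "cg"
  Position 3: 'a' from first, 'j' from second => "aj"
Result: bjcgcgaj

bjcgcgaj


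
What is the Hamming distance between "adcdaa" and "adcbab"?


Comparing "adcdaa" and "adcbab" position by position:
  Position 0: 'a' vs 'a' => same
  Position 1: 'd' vs 'd' => same
  Position 2: 'c' vs 'c' => same
  Position 3: 'd' vs 'b' => differ
  Position 4: 'a' vs 'a' => same
  Position 5: 'a' vs 'b' => differ
Total differences (Hamming distance): 2

2


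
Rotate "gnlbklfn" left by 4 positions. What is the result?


Input: "gnlbklfn", rotate left by 4
First 4 characters: "gnlb"
Remaining characters: "klfn"
Concatenate remaining + first: "klfn" + "gnlb" = "klfngnlb"

klfngnlb


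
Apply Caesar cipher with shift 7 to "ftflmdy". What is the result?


Caesar cipher: shift "ftflmdy" by 7
  'f' (pos 5) + 7 = pos 12 = 'm'
  't' (pos 19) + 7 = pos 0 = 'a'
  'f' (pos 5) + 7 = pos 12 = 'm'
  'l' (pos 11) + 7 = pos 18 = 's'
  'm' (pos 12) + 7 = pos 19 = 't'
  'd' (pos 3) + 7 = pos 10 = 'k'
  'y' (pos 24) + 7 = pos 5 = 'f'
Result: mamstkf

mamstkf


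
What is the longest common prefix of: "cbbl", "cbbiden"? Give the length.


Words: cbbl, cbbiden
  Position 0: all 'c' => match
  Position 1: all 'b' => match
  Position 2: all 'b' => match
  Position 3: ('l', 'i') => mismatch, stop
LCP = "cbb" (length 3)

3


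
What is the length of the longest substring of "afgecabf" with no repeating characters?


Input: "afgecabf"
Sliding window (track last position of each char):
  Position 0 ('a'): window [0,0] length 1 -- new best
  Position 1 ('f'): window [0,1] length 2 -- new best
  Position 2 ('g'): window [0,2] length 3 -- new best
  Position 3 ('e'): window [0,3] length 4 -- new best
  Position 4 ('c'): window [0,4] length 5 -- new best
  Position 5 ('a'): repeat (last at 0), move window start to 1
  Position 5 ('a'): window [1,5] length 5
  Position 6 ('b'): window [1,6] length 6 -- new best
  Position 7 ('f'): repeat (last at 1), move window start to 2
  Position 7 ('f'): window [2,7] length 6
Longest substring with no repeats: "fgecab" with length 6

6


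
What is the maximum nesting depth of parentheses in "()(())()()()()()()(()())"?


Input: "()(())()()()()()()(()())"
Tracking depth:
  Position 0 '(': depth becomes 1
  Position 1 ')': depth becomes 0
  Position 2 '(': depth becomes 1
  Position 3 '(': depth becomes 2
  Position 4 ')': depth becomes 1
  Position 5 ')': depth becomes 0
  Position 6 '(': depth becomes 1
  Position 7 ')': depth becomes 0
  Position 8 '(': depth becomes 1
  Position 9 ')': depth becomes 0
  Position 10 '(': depth becomes 1
  Position 11 ')': depth becomes 0
  Position 12 '(': depth becomes 1
  Position 13 ')': depth becomes 0
  Position 14 '(': depth becomes 1
  Position 15 ')': depth becomes 0
  Position 16 '(': depth becomes 1
  Position 17 ')': depth becomes 0
  Position 18 '(': depth becomes 1
  Position 19 '(': depth becomes 2
  Position 20 ')': depth becomes 1
  Position 21 '(': depth becomes 2
  Position 22 ')': depth becomes 1
  Position 23 ')': depth becomes 0
Maximum depth reached: 2

2


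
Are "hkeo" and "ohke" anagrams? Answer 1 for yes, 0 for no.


Strings: "hkeo", "ohke"
Sorted first:  ehko
Sorted second: ehko
Sorted forms match => anagrams

1


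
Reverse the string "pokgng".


Input: pokgng
Reading characters right to left:
  Position 5: 'g'
  Position 4: 'n'
  Position 3: 'g'
  Position 2: 'k'
  Position 1: 'o'
  Position 0: 'p'
Reversed: gngkop

gngkop


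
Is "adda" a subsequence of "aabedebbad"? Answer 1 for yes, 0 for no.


Check if "adda" is a subsequence of "aabedebbad"
Greedy scan:
  Position 0 ('a'): matches sub[0] = 'a'
  Position 1 ('a'): no match needed
  Position 2 ('b'): no match needed
  Position 3 ('e'): no match needed
  Position 4 ('d'): matches sub[1] = 'd'
  Position 5 ('e'): no match needed
  Position 6 ('b'): no match needed
  Position 7 ('b'): no match needed
  Position 8 ('a'): no match needed
  Position 9 ('d'): matches sub[2] = 'd'
Only matched 3/4 characters => not a subsequence

0


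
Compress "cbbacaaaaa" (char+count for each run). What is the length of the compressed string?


Input: cbbacaaaaa
Runs:
  'c' x 1 => "c1"
  'b' x 2 => "b2"
  'a' x 1 => "a1"
  'c' x 1 => "c1"
  'a' x 5 => "a5"
Compressed: "c1b2a1c1a5"
Compressed length: 10

10


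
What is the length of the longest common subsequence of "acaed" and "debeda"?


LCS of "acaed" and "debeda"
DP table:
           d    e    b    e    d    a
      0    0    0    0    0    0    0
  a   0    0    0    0    0    0    1
  c   0    0    0    0    0    0    1
  a   0    0    0    0    0    0    1
  e   0    0    1    1    1    1    1
  d   0    1    1    1    1    2    2
LCS length = dp[5][6] = 2

2


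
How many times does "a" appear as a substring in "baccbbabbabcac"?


Searching for "a" in "baccbbabbabcac"
Scanning each position:
  Position 0: "b" => no
  Position 1: "a" => MATCH
  Position 2: "c" => no
  Position 3: "c" => no
  Position 4: "b" => no
  Position 5: "b" => no
  Position 6: "a" => MATCH
  Position 7: "b" => no
  Position 8: "b" => no
  Position 9: "a" => MATCH
  Position 10: "b" => no
  Position 11: "c" => no
  Position 12: "a" => MATCH
  Position 13: "c" => no
Total occurrences: 4

4


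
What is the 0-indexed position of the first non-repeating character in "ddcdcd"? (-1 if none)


Input: ddcdcd
Character frequencies:
  'c': 2
  'd': 4
Scanning left to right for freq == 1:
  Position 0 ('d'): freq=4, skip
  Position 1 ('d'): freq=4, skip
  Position 2 ('c'): freq=2, skip
  Position 3 ('d'): freq=4, skip
  Position 4 ('c'): freq=2, skip
  Position 5 ('d'): freq=4, skip
  No unique character found => answer = -1

-1
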